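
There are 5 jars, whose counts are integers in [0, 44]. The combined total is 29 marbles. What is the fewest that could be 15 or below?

If only k of them are at most 15, the other 5 − k are at least 16, so the total is at least (5 − k)·16 + k·0.
This is ≤ 29, so (5 − k)·16 + 0k ≤ 29, which gives k ≥ 4.
Exactly 4 works: 4 values at 0 and 1 at 16 total 16; raise one of the low values by 13 (still ≤ 15) to hit 29.

4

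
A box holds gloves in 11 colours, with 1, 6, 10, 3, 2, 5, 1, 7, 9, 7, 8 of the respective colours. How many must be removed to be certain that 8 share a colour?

In the worst case you take as many as possible of each colour without reaching 8: 1 + 6 + 7 + 3 + 2 + 5 + 1 + 7 + 7 + 7 + 7 = 53.
The next one must give 8 of some colour, so 53 + 1 = 54.

54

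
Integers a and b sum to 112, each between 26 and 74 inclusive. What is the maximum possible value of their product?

3136

With a + b fixed, ab peaks when the two are closest together.
Taking a = 56 and b = 56 (both in [26, 74]) gives ab = 3136.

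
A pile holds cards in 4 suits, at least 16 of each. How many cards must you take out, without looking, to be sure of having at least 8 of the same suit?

You could draw 7 of every suit without reaching 8 of any — 28 in all.
One more forces 8 of some suit, so 28 + 1 = 29.

29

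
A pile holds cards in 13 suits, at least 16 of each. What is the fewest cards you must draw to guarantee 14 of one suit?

170

In the worst case you draw 13 of each of the 13 suits: 13 × 13 = 169.
One more forces 14 of some suit, so 169 + 1 = 170.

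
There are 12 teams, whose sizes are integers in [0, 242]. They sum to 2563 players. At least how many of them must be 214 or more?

1

If only k of them are at least 214, the other 12 − k are at most 213, so the total is at most k·242 + (12 − k)·213.
This must reach 2563, so k·242 + (12 − k)·213 ≥ 2563, giving k ≥ 1.
Exactly 1 works: 1 value at 242 and 11 at 213 total 2585; lower one of the high values by 22 (still ≥ 214) to hit 2563.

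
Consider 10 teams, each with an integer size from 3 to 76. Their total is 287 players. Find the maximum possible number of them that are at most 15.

Suppose k of them are at most 15. Those contribute at most 15 each and the rest at most 76 each.
So the total is at most 15k + 76(10 − k) = 760 − 61k. This must still be ≥ 287, so k ≤ 7.
k = 7 is achieved by 7 values at 15 and 3 at 76, total 333; lower one of the 76's by 46 (still > 15) to reach 287.

7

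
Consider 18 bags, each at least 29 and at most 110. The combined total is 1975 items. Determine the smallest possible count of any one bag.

Minimizing one value means maximizing the remaining 17.
The other 17 contribute at most 17 × 110 = 1870, leaving at least 1975 − 1870 = 105.
Since 105 ≥ 29, this is achievable: one at 105 and 17 at 110.

105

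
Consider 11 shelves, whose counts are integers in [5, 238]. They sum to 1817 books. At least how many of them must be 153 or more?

2

Each value short of 153 is at most 152, costing at least 238 − 152 = 86 against the maximum total of 2618.
We can afford to lose at most 2618 − 1817 = 801, so at most ⌊801/86⌋ = 9 fall short, and at least 2 are ≥ 153.
Exactly 2 works: 2 values at 238 and 9 at 152 total 1844; lower one of the high values by 27 (still ≥ 153) to hit 1817.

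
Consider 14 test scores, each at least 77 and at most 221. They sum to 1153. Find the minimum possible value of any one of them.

77

Minimizing one value means maximizing the remaining 13.
The other 13 can take up 13 × 221 = 2873 ≥ 1153 − 77, so one score can sit at its floor of 77.
Achievable: one at 77 and the other 13 totalling 1076, which fits since 13 × 77 ≤ 1076 ≤ 13 × 221.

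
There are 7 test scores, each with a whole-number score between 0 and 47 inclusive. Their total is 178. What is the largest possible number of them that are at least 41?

4

With k values at 41 or above and the rest at least 0, the sum is at least 0 + 41k.
Since the sum is 178, we need 41k ≤ 178, i.e. k ≤ 4.
k = 4 is achieved by 4 values at 41 and 3 at 0, total 164; add 14 to one value (staying below 41) to reach 178.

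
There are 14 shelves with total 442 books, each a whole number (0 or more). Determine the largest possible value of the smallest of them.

The 14 values sum to 442, so their minimum is at most ⌊442/14⌋ = 31.
Equality holds with 6 values of 31 and 8 values of 32.

31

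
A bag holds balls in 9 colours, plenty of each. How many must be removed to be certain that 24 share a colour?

You could draw 23 of every colour without reaching 24 of any — 207 in all.
One more forces 24 of some colour, so 207 + 1 = 208.

208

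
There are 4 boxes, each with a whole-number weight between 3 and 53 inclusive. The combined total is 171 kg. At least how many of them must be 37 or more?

Suppose at most 4 − j of them reach 37; then j values are ≤ 36 and the rest ≤ 53.
The total is then ≤ 36·j + 53·(4 − j) = 212 − 17j. For this to be ≥ 171 we need j ≤ 2, so at least 4 − 2 = 2 must reach 37.
Exactly 2 works: 2 values at 53 and 2 at 36 total 178; lower one of the high values by 7 (still ≥ 37) to hit 171.

2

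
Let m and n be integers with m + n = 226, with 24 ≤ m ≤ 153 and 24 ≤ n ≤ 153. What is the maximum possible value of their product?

12769

mn = m(226 − m) is maximized when m is as near 226/2 as the bounds allow.
Taking m = 113 and n = 113 (both in [24, 153]) gives mn = 12769.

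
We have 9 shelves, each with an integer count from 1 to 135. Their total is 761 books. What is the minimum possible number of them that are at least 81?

1

If only k of them are at least 81, the other 9 − k are at most 80, so the total is at most k·135 + (9 − k)·80.
This must reach 761, so k·135 + (9 − k)·80 ≥ 761, giving k ≥ 1.
Exactly 1 works: 1 value at 135 and 8 at 80 total 775; lower one of the high values by 14 (still ≥ 81) to hit 761.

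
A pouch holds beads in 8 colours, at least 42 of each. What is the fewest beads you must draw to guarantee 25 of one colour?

193

You could draw 24 of every colour without reaching 25 of any — 192 in all.
One more forces 25 of some colour, so 192 + 1 = 193.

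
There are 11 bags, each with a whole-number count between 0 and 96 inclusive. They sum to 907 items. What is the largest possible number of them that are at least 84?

Suppose k of them are at least 84. Those contribute at least 84 each and the other 11 − k at least 0 each.
So the total is at least 84k + 0(11 − k) = 0 + 84k. This must be ≤ 907, giving k ≤ 10.
k = 10 is achieved by 10 values at 84 and 1 at 0, total 840; add 67 to one value (staying below 84) to reach 907.

10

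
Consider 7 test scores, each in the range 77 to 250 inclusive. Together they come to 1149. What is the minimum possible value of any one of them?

Minimizing one value means maximizing the remaining 6.
The other 6 can take up 6 × 250 = 1500 ≥ 1149 − 77, so one score can sit at its floor of 77.
Achievable: one at 77 and the other 6 totalling 1072, which fits since 6 × 77 ≤ 1072 ≤ 6 × 250.

77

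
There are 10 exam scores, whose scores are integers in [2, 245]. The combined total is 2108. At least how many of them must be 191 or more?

Each value short of 191 is at most 190, costing at least 245 − 190 = 55 against the maximum total of 2450.
We can afford to lose at most 2450 − 2108 = 342, so at most ⌊342/55⌋ = 6 fall short, and at least 4 are ≥ 191.
Exactly 4 works: 4 values at 245 and 6 at 190 total 2120; lower one of the high values by 12 (still ≥ 191) to hit 2108.

4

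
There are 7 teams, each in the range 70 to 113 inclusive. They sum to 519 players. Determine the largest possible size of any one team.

99

Maximizing one value means minimizing the remaining 6.
The other 6 contribute at least 6 × 70 = 420, leaving at most 519 − 420 = 99.
Since 99 ≤ 113, this is achievable: one at 99 and 6 at 70.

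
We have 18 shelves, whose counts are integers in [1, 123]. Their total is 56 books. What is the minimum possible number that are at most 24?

17

Let j be the number exceeding 24. Then the total is ≥ 25·j + 1·(18 − j) = 18 + 24j.
So 24j ≤ 38 and j ≤ 1; hence at least 18 − 1 = 17 are ≤ 24.
Exactly 17 works: 17 values at 1 and 1 at 25 total 42; raise one of the low values by 14 (still ≤ 24) to hit 56.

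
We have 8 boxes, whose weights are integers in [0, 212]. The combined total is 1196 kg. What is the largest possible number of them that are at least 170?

If k of the values are ≥ 170, the total is ≥ 170k + 0(8 − k).
Setting 170k + 0(8 − k) ≤ 1196 gives 170k ≤ 1196, so k ≤ 7.
k = 7 is achieved by 7 values at 170 and 1 at 0, total 1190; add 6 to one value (staying below 170) to reach 1196.

7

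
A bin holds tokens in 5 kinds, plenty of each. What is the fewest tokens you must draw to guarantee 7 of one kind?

31

You could draw 6 of every kind without reaching 7 of any — 30 in all.
One more forces 7 of some kind, so 30 + 1 = 31.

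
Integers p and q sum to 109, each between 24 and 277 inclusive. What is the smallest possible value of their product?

2040

Since p + q is fixed, pushing one of them to its bound minimizes the product.
The extreme feasible split is p = 24, q = 85, giving pq = 2040.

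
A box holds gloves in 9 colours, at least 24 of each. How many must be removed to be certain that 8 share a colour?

64

You could draw 7 of every colour without reaching 8 of any — 63 in all.
One more forces 8 of some colour, so 63 + 1 = 64.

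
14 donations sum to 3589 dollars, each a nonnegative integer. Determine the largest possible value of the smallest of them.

The average is 3589/14 < 257, so some value is ≤ 256.
Taking 9 copies of 256 and 5 copies of 257 gives exactly 3589, so 256 is attained.

256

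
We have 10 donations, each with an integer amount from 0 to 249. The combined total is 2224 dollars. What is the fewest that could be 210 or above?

4

If only k of them are at least 210, the other 10 − k are at most 209, so the total is at most k·249 + (10 − k)·209.
This must reach 2224, so k·249 + (10 − k)·209 ≥ 2224, giving k ≥ 4.
Exactly 4 works: 4 values at 249 and 6 at 209 total 2250; lower one of the high values by 26 (still ≥ 210) to hit 2224.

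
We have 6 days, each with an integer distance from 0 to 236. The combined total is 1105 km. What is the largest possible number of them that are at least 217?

5

With k values at 217 or above and the rest at least 0, the sum is at least 0 + 217k.
Since the sum is 1105, we need 217k ≤ 1105, i.e. k ≤ 5.
k = 5 is achieved by 5 values at 217 and 1 at 0, total 1085; add 20 to one value (staying below 217) to reach 1105.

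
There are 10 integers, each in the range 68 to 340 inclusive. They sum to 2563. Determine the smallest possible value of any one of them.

To make one integer as small as possible, make the other 9 as large as possible.
The other 9 can take up 9 × 340 = 3060 ≥ 2563 − 68, so one integer can sit at its floor of 68.
Achievable: one at 68 and the other 9 totalling 2495, which fits since 9 × 68 ≤ 2495 ≤ 9 × 340.

68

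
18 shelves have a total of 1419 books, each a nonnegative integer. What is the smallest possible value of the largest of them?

79

Some value must be at least ⌈1419/18⌉ = 79, since 18 × 78 = 1404 < 1419.
Equality holds with 15 values of 79 and 3 values of 78.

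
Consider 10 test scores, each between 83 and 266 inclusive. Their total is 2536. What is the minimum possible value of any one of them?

142

To make one score as small as possible, make the other 9 as large as possible.
The other 9 contribute at most 9 × 266 = 2394, leaving at least 2536 − 2394 = 142.
Since 142 ≥ 83, this is achievable: one at 142 and 9 at 266.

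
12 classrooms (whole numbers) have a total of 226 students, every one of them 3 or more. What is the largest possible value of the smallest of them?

The average is 226/12 < 19, so some value is ≤ 18.
Achievable: 2 of them at 18 and 10 at 19 total 226.

18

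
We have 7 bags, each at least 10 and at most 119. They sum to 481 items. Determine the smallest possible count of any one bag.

Minimizing one value means maximizing the remaining 6.
The other 6 can take up 6 × 119 = 714 ≥ 481 − 10, so one bag can sit at its floor of 10.
Achievable: one at 10 and the other 6 totalling 471, which fits since 6 × 10 ≤ 471 ≤ 6 × 119.

10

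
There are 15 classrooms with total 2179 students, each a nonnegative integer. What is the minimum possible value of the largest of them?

146

If every one of the 15 were at most 145, the total would be at most 15 × 145 = 2175 < 2179.
Taking 11 copies of 145 and 4 copies of 146 gives exactly 2179, so 146 is attained.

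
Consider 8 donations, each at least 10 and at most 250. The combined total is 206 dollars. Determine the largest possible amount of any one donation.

136

Maximizing one value means minimizing the remaining 7.
The other 7 contribute at least 7 × 10 = 70, leaving at most 206 − 70 = 136.
Since 136 ≤ 250, this is achievable: one at 136 and 7 at 10.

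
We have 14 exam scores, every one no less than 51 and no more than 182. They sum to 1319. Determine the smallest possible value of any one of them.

To make one score as small as possible, make the other 13 as large as possible.
The other 13 can take up 13 × 182 = 2366 ≥ 1319 − 51, so one score can sit at its floor of 51.
Achievable: one at 51 and the other 13 totalling 1268, which fits since 13 × 51 ≤ 1268 ≤ 13 × 182.

51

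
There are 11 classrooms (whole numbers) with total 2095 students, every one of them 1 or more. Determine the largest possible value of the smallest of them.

If every one of the 11 were at least 191, the total would be at least 11 × 191 = 2101 > 2095.
Equality holds with 6 values of 190 and 5 values of 191.

190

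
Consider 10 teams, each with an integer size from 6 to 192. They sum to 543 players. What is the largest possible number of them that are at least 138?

3

If k of the values are ≥ 138, the total is ≥ 138k + 6(10 − k).
Setting 138k + 6(10 − k) ≤ 543 gives 132k ≤ 483, so k ≤ 3.
k = 3 is achieved by 3 values at 138 and 7 at 6, total 456; add 87 to one value (staying below 138) to reach 543.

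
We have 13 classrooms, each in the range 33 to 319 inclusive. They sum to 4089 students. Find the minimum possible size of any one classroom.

261

Minimizing one value means maximizing the remaining 12.
The other 12 contribute at most 12 × 319 = 3828, leaving at least 4089 − 3828 = 261.
Since 261 ≥ 33, this is achievable: one at 261 and 12 at 319.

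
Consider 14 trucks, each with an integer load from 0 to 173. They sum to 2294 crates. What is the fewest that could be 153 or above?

Each value short of 153 is at most 152, costing at least 173 − 152 = 21 against the maximum total of 2422.
We can afford to lose at most 2422 − 2294 = 128, so at most ⌊128/21⌋ = 6 fall short, and at least 8 are ≥ 153.
Exactly 8 works: 8 values at 173 and 6 at 152 total 2296; lower one of the high values by 2 (still ≥ 153) to hit 2294.

8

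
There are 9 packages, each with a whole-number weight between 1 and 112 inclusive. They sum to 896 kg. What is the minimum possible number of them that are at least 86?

Each value short of 86 is at most 85, costing at least 112 − 85 = 27 against the maximum total of 1008.
We can afford to lose at most 1008 − 896 = 112, so at most ⌊112/27⌋ = 4 fall short, and at least 5 are ≥ 86.
Exactly 5 works: 5 values at 112 and 4 at 85 total 900; lower one of the high values by 4 (still ≥ 86) to hit 896.

5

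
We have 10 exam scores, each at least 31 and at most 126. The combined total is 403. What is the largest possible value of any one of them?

124

Maximizing one value means minimizing the remaining 9.
The other 9 contribute at least 9 × 31 = 279, leaving at most 403 − 279 = 124.
Since 124 ≤ 126, this is achievable: one at 124 and 9 at 31.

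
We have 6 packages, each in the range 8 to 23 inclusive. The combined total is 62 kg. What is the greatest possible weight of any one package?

22

To make one package as large as possible, make the other 5 as small as possible.
The other 5 contribute at least 5 × 8 = 40, leaving at most 62 − 40 = 22.
Since 22 ≤ 23, this is achievable: one at 22 and 5 at 8.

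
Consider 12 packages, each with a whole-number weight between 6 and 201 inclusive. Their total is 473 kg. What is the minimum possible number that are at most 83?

If only k of them are at most 83, the other 12 − k are at least 84, so the total is at least (12 − k)·84 + k·6.
This is ≤ 473, so (12 − k)·84 + 6k ≤ 473, which gives k ≥ 7.
Exactly 7 works: 7 values at 6 and 5 at 84 total 462; raise one of the low values by 11 (still ≤ 83) to hit 473.

7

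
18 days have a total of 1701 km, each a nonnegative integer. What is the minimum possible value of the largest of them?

If every one of the 18 were at most 94, the total would be at most 18 × 94 = 1692 < 1701.
Taking 9 copies of 94 and 9 copies of 95 gives exactly 1701, so 95 is attained.

95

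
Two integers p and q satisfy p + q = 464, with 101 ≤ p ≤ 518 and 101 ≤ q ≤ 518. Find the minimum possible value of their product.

pq = p(464 − p) is concave in p, so over [101, 363] it is minimized at an endpoint.
The extreme feasible split is p = 101, q = 363, giving pq = 36663.

36663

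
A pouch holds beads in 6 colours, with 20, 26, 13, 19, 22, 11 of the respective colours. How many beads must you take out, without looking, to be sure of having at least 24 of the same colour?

In the worst case you take as many as possible of each colour without reaching 24: 20 + 23 + 13 + 19 + 22 + 11 = 108.
The next one must give 24 of some colour, so 108 + 1 = 109.

109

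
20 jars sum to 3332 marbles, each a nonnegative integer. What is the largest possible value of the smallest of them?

The 20 values sum to 3332, so their minimum is at most ⌊3332/20⌋ = 166.
Taking 8 copies of 166 and 12 copies of 167 gives exactly 3332, so 166 is attained.

166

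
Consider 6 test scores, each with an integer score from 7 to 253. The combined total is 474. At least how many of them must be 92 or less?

If only k of them are at most 92, the other 6 − k are at least 93, so the total is at least (6 − k)·93 + k·7.
This is ≤ 474, so (6 − k)·93 + 7k ≤ 474, which gives k ≥ 1.
Exactly 1 works: 1 value at 7 and 5 at 93 total 472; raise one of the low values by 2 (still ≤ 92) to hit 474.

1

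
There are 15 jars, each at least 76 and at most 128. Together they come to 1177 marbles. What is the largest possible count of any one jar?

To make one jar as large as possible, make the other 14 as small as possible.
The other 14 contribute at least 14 × 76 = 1064, leaving at most 1177 − 1064 = 113.
Since 113 ≤ 128, this is achievable: one at 113 and 14 at 76.

113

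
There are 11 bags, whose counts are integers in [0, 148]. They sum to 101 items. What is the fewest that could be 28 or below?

8

Each value above 28 is at least 29, contributing at least 29 − 0 = 29 above the floor 0.
The sum exceeds the floor total 0 by 101, so at most ⌊101/29⌋ = 3 exceed 28, and at least 8 are ≤ 28.
Exactly 8 works: 8 values at 0 and 3 at 29 total 87; raise one of the low values by 14 (still ≤ 28) to hit 101.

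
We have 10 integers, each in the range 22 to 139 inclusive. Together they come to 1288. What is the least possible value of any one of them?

37

Minimizing one value means maximizing the remaining 9.
The other 9 contribute at most 9 × 139 = 1251, leaving at least 1288 − 1251 = 37.
Since 37 ≥ 22, this is achievable: one at 37 and 9 at 139.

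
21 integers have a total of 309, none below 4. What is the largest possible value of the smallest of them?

14

If every one of the 21 were at least 15, the total would be at least 21 × 15 = 315 > 309.
Equality holds with 6 values of 14 and 15 values of 15.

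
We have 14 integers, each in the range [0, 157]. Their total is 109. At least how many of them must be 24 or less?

10

Let j be the number exceeding 24. Then the total is ≥ 25·j + 0·(14 − j) = 0 + 25j.
So 25j ≤ 109 and j ≤ 4; hence at least 14 − 4 = 10 are ≤ 24.
Exactly 10 works: 10 values at 0 and 4 at 25 total 100; raise one of the low values by 9 (still ≤ 24) to hit 109.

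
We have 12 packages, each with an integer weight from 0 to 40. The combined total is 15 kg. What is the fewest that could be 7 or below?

Each value above 7 is at least 8, contributing at least 8 − 0 = 8 above the floor 0.
The sum exceeds the floor total 0 by 15, so at most ⌊15/8⌋ = 1 exceed 7, and at least 11 are ≤ 7.
Exactly 11 works: 11 values at 0 and 1 at 8 total 8; raise one of the low values by 7 (still ≤ 7) to hit 15.

11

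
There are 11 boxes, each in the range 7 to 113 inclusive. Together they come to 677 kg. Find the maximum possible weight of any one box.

To make one box as large as possible, make the other 10 as small as possible.
The other 10 contribute at least 10 × 7 = 70, leaving at most 677 − 70 = 607.
But each box is capped at 113, so the maximum is 113.
Achievable: one at 113 and the other 10 totalling 564, which fits since 10 × 7 ≤ 564 ≤ 10 × 113.

113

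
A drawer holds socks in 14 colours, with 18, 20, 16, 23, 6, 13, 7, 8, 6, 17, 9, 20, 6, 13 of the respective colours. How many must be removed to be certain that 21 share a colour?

180

In the worst case you take as many as possible of each colour without reaching 21: 18 + 20 + 16 + 20 + 6 + 13 + 7 + 8 + 6 + 17 + 9 + 20 + 6 + 13 = 179.
The next one must give 21 of some colour, so 179 + 1 = 180.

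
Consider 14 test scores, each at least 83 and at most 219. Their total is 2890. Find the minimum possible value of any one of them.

83

Minimizing one value means maximizing the remaining 13.
The other 13 can take up 13 × 219 = 2847 ≥ 2890 − 83, so one score can sit at its floor of 83.
Achievable: one at 83 and the other 13 totalling 2807, which fits since 13 × 83 ≤ 2807 ≤ 13 × 219.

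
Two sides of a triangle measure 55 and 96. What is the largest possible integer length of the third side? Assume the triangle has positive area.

150

The third side must be less than 55 + 96 = 151.
The largest integer below 151 is 150.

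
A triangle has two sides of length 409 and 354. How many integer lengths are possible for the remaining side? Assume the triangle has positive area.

The triangle inequality gives |409 − 354| < c < 409 + 354, i.e. 55 < c < 763.
So c can be any integer from 56 to 762: 707 values.

707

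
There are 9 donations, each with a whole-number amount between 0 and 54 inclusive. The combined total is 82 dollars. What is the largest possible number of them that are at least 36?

2

Suppose k of them are at least 36. Those contribute at least 36 each and the other 9 − k at least 0 each.
So the total is at least 36k + 0(9 − k) = 0 + 36k. This must be ≤ 82, giving k ≤ 2.
k = 2 is achieved by 2 values at 36 and 7 at 0, total 72; add 10 to one value (staying below 36) to reach 82.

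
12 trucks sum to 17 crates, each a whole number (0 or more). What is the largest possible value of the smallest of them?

The average is 17/12 < 2, so some value is ≤ 1.
Equality holds with 7 values of 1 and 5 values of 2.

1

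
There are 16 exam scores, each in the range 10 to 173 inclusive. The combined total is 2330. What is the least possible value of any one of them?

Minimizing one value means maximizing the remaining 15.
The other 15 can take up 15 × 173 = 2595 ≥ 2330 − 10, so one score can sit at its floor of 10.
Achievable: one at 10 and the other 15 totalling 2320, which fits since 15 × 10 ≤ 2320 ≤ 15 × 173.

10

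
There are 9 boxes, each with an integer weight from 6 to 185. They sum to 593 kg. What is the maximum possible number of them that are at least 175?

3

Suppose k of them are at least 175. Those contribute at least 175 each and the other 9 − k at least 6 each.
So the total is at least 175k + 6(9 − k) = 54 + 169k. This must be ≤ 593, giving k ≤ 3.
k = 3 is achieved by 3 values at 175 and 6 at 6, total 561; add 32 to one value (staying below 175) to reach 593.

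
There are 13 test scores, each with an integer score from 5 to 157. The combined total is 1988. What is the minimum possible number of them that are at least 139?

11

Suppose at most 13 − j of them reach 139; then j values are ≤ 138 and the rest ≤ 157.
The total is then ≤ 138·j + 157·(13 − j) = 2041 − 19j. For this to be ≥ 1988 we need j ≤ 2, so at least 13 − 2 = 11 must reach 139.
Exactly 11 works: 11 values at 157 and 2 at 138 total 2003; lower one of the high values by 15 (still ≥ 139) to hit 1988.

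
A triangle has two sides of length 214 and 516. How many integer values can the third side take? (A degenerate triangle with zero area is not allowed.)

427

The triangle inequality gives |214 − 516| < c < 214 + 516, i.e. 302 < c < 730.
So c can be any integer from 303 to 729: 427 values.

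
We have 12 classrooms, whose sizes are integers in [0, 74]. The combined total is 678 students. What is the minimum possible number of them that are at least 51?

4

Each value short of 51 is at most 50, costing at least 74 − 50 = 24 against the maximum total of 888.
We can afford to lose at most 888 − 678 = 210, so at most ⌊210/24⌋ = 8 fall short, and at least 4 are ≥ 51.
Exactly 4 works: 4 values at 74 and 8 at 50 total 696; lower one of the high values by 18 (still ≥ 51) to hit 678.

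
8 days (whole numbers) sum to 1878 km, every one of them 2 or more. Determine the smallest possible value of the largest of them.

235

The average is 1878/8 > 234, so not all 8 can be 234 or less; the largest is ≥ 235.
Taking 2 copies of 234 and 6 copies of 235 gives exactly 1878, so 235 is attained.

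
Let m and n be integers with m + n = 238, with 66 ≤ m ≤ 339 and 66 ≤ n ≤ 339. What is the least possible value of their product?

For a fixed sum, mn is smallest when m and n are as far apart as possible.
At the endpoint m = 66, n = 238 − 66 = 172, so mn = 66 × 172 = 11352.

11352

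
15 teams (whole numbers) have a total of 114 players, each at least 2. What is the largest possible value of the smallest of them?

7

The 15 values sum to 114, so their minimum is at most ⌊114/15⌋ = 7.
Equality holds with 6 values of 7 and 9 values of 8.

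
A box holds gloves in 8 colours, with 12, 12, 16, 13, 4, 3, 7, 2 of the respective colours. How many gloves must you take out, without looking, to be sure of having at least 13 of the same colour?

65

In the worst case you take as many as possible of each colour without reaching 13: 12 + 12 + 12 + 12 + 4 + 3 + 7 + 2 = 64.
The next one must give 13 of some colour, so 64 + 1 = 65.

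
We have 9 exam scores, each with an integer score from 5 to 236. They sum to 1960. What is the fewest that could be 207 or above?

4

Each value short of 207 is at most 206, costing at least 236 − 206 = 30 against the maximum total of 2124.
We can afford to lose at most 2124 − 1960 = 164, so at most ⌊164/30⌋ = 5 fall short, and at least 4 are ≥ 207.
Exactly 4 works: 4 values at 236 and 5 at 206 total 1974; lower one of the high values by 14 (still ≥ 207) to hit 1960.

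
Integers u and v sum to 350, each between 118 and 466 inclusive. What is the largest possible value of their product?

uv = u(350 − u) is maximized when u is as near 350/2 as the bounds allow.
Taking u = 175 and v = 175 (both in [118, 466]) gives uv = 30625.

30625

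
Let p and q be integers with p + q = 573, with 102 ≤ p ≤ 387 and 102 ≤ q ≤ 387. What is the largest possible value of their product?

For a fixed sum, the product pq is largest when p and q are as close as possible.
Taking p = 286 and q = 287 (both in [102, 387]) gives pq = 82082.

82082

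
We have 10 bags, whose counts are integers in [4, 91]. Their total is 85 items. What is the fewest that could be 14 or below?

6

Each value above 14 is at least 15, contributing at least 15 − 4 = 11 above the floor 4.
The sum exceeds the floor total 40 by 45, so at most ⌊45/11⌋ = 4 exceed 14, and at least 6 are ≤ 14.
Exactly 6 works: 6 values at 4 and 4 at 15 total 84; raise one of the low values by 1 (still ≤ 14) to hit 85.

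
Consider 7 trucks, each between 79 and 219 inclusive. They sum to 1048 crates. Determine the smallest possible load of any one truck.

To make one truck as small as possible, make the other 6 as large as possible.
The other 6 can take up 6 × 219 = 1314 ≥ 1048 − 79, so one truck can sit at its floor of 79.
Achievable: one at 79 and the other 6 totalling 969, which fits since 6 × 79 ≤ 969 ≤ 6 × 219.

79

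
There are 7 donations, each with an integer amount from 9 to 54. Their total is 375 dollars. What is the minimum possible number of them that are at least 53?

If only k of them are at least 53, the other 7 − k are at most 52, so the total is at most k·54 + (7 − k)·52.
This must reach 375, so k·54 + (7 − k)·52 ≥ 375, giving k ≥ 6.
Exactly 6 works: 6 values at 54 and 1 at 52 total 376; lower one of the high values by 1 (still ≥ 53) to hit 375.

6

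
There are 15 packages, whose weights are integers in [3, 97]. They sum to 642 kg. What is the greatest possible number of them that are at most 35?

Each value at 35 or below falls at least 97 − 35 = 62 short of the ceiling 97.
The ceiling total is 15 × 97 = 1455, and we need 642, so at most ⌊(1455 − 642)/62⌋ = 13 can be that low.
k = 13 is achieved by 13 values at 35 and 2 at 97, total 649; lower one of the 97's by 7 (still > 35) to reach 642.

13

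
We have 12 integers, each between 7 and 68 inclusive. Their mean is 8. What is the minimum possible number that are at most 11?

The total is 12 × 8 = 96.
Let j be the number exceeding 11. Then the total is ≥ 12·j + 7·(12 − j) = 84 + 5j.
So 5j ≤ 12 and j ≤ 2; hence at least 12 − 2 = 10 are ≤ 11.
Exactly 10 works: 10 values at 7 and 2 at 12 total 94; raise one of the low values by 2 (still ≤ 11) to hit 96.

10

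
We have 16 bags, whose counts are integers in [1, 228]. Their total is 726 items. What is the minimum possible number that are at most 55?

Let j be the number exceeding 55. Then the total is ≥ 56·j + 1·(16 − j) = 16 + 55j.
So 55j ≤ 710 and j ≤ 12; hence at least 16 − 12 = 4 are ≤ 55.
Exactly 4 works: 4 values at 1 and 12 at 56 total 676; raise one of the low values by 50 (still ≤ 55) to hit 726.

4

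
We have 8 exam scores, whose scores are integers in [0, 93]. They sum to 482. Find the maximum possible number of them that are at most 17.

3

Each value at 17 or below falls at least 93 − 17 = 76 short of the ceiling 93.
The ceiling total is 8 × 93 = 744, and we need 482, so at most ⌊(744 − 482)/76⌋ = 3 can be that low.
k = 3 is achieved by 3 values at 17 and 5 at 93, total 516; lower one of the 93's by 34 (still > 17) to reach 482.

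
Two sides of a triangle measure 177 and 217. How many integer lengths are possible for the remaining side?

The triangle inequality gives |177 − 217| < c < 177 + 217, i.e. 40 < c < 394.
So c can be any integer from 41 to 393: 353 values.

353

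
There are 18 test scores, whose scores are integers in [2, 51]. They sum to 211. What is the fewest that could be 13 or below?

If only k of them are at most 13, the other 18 − k are at least 14, so the total is at least (18 − k)·14 + k·2.
This is ≤ 211, so (18 − k)·14 + 2k ≤ 211, which gives k ≥ 4.
Exactly 4 works: 4 values at 2 and 14 at 14 total 204; raise one of the low values by 7 (still ≤ 13) to hit 211.

4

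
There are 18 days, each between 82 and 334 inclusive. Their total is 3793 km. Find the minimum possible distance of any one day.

To make one day as small as possible, make the other 17 as large as possible.
The other 17 can take up 17 × 334 = 5678 ≥ 3793 − 82, so one day can sit at its floor of 82.
Achievable: one at 82 and the other 17 totalling 3711, which fits since 17 × 82 ≤ 3711 ≤ 17 × 334.

82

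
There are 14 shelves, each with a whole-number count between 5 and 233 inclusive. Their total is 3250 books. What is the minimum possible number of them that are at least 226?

If only k of them are at least 226, the other 14 − k are at most 225, so the total is at most k·233 + (14 − k)·225.
This must reach 3250, so k·233 + (14 − k)·225 ≥ 3250, giving k ≥ 13.
Exactly 13 works: 13 values at 233 and 1 at 225 total 3254; lower one of the high values by 4 (still ≥ 226) to hit 3250.

13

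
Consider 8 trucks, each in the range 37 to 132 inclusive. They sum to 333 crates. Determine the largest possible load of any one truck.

74

Maximizing one value means minimizing the remaining 7.
The other 7 contribute at least 7 × 37 = 259, leaving at most 333 − 259 = 74.
Since 74 ≤ 132, this is achievable: one at 74 and 7 at 37.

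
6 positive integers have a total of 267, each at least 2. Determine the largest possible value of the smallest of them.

44

The average is 267/6 < 45, so some value is ≤ 44.
Achievable: 3 of them at 44 and 3 at 45 total 267.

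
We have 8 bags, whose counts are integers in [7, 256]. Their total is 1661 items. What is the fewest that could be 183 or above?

3

If only k of them are at least 183, the other 8 − k are at most 182, so the total is at most k·256 + (8 − k)·182.
This must reach 1661, so k·256 + (8 − k)·182 ≥ 1661, giving k ≥ 3.
Exactly 3 works: 3 values at 256 and 5 at 182 total 1678; lower one of the high values by 17 (still ≥ 183) to hit 1661.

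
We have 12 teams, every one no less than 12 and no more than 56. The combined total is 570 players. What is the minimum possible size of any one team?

12

Minimizing one value means maximizing the remaining 11.
The other 11 can take up 11 × 56 = 616 ≥ 570 − 12, so one team can sit at its floor of 12.
Achievable: one at 12 and the other 11 totalling 558, which fits since 11 × 12 ≤ 558 ≤ 11 × 56.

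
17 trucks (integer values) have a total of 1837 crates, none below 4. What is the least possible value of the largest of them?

109

If every one of the 17 were at most 108, the total would be at most 17 × 108 = 1836 < 1837.
Achievable: 1 of them at 109 and 16 at 108 total 1837.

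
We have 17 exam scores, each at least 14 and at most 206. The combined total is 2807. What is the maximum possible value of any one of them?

206

Maximizing one value means minimizing the remaining 16.
The other 16 contribute at least 16 × 14 = 224, leaving at most 2807 − 224 = 2583.
But each score is capped at 206, so the maximum is 206.
Achievable: one at 206 and the other 16 totalling 2601, which fits since 16 × 14 ≤ 2601 ≤ 16 × 206.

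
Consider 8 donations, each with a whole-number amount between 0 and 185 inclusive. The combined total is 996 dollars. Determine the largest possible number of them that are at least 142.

7

If k of the values are ≥ 142, the total is ≥ 142k + 0(8 − k).
Setting 142k + 0(8 − k) ≤ 996 gives 142k ≤ 996, so k ≤ 7.
k = 7 is achieved by 7 values at 142 and 1 at 0, total 994; add 2 to one value (staying below 142) to reach 996.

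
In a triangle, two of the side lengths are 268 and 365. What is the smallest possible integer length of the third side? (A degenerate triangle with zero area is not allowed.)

98

The third side must exceed |268 − 365| = 97.
The smallest integer above 97 is 98.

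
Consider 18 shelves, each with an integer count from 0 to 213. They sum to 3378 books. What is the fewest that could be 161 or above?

If only k of them are at least 161, the other 18 − k are at most 160, so the total is at most k·213 + (18 − k)·160.
This must reach 3378, so k·213 + (18 − k)·160 ≥ 3378, giving k ≥ 10.
Exactly 10 works: 10 values at 213 and 8 at 160 total 3410; lower one of the high values by 32 (still ≥ 161) to hit 3378.

10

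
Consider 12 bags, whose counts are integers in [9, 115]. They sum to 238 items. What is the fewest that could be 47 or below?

If only k of them are at most 47, the other 12 − k are at least 48, so the total is at least (12 − k)·48 + k·9.
This is ≤ 238, so (12 − k)·48 + 9k ≤ 238, which gives k ≥ 9.
Exactly 9 works: 9 values at 9 and 3 at 48 total 225; raise one of the low values by 13 (still ≤ 47) to hit 238.

9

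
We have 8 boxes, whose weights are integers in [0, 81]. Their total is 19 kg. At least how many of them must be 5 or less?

If only k of them are at most 5, the other 8 − k are at least 6, so the total is at least (8 − k)·6 + k·0.
This is ≤ 19, so (8 − k)·6 + 0k ≤ 19, which gives k ≥ 5.
Exactly 5 works: 5 values at 0 and 3 at 6 total 18; raise one of the low values by 1 (still ≤ 5) to hit 19.

5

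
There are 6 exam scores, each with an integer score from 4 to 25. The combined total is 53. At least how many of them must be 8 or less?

1

If only k of them are at most 8, the other 6 − k are at least 9, so the total is at least (6 − k)·9 + k·4.
This is ≤ 53, so (6 − k)·9 + 4k ≤ 53, which gives k ≥ 1.
Exactly 1 works: 1 value at 4 and 5 at 9 total 49; raise one of the low values by 4 (still ≤ 8) to hit 53.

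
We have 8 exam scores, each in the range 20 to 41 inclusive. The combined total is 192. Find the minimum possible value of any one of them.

Minimizing one value means maximizing the remaining 7.
The other 7 can take up 7 × 41 = 287 ≥ 192 − 20, so one score can sit at its floor of 20.
Achievable: one at 20 and the other 7 totalling 172, which fits since 7 × 20 ≤ 172 ≤ 7 × 41.

20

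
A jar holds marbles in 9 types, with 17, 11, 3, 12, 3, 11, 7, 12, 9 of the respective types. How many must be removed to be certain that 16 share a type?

84

In the worst case you take as many as possible of each type without reaching 16: 15 + 11 + 3 + 12 + 3 + 11 + 7 + 12 + 9 = 83.
The next one must give 16 of some type, so 83 + 1 = 84.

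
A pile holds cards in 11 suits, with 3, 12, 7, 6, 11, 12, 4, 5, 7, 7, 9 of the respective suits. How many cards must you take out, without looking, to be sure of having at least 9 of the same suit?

72

In the worst case you take as many as possible of each suit without reaching 9: 3 + 8 + 7 + 6 + 8 + 8 + 4 + 5 + 7 + 7 + 8 = 71.
The next one must give 9 of some suit, so 71 + 1 = 72.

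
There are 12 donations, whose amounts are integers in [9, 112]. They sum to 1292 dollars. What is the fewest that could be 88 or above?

Suppose at most 12 − j of them reach 88; then j values are ≤ 87 and the rest ≤ 112.
The total is then ≤ 87·j + 112·(12 − j) = 1344 − 25j. For this to be ≥ 1292 we need j ≤ 2, so at least 12 − 2 = 10 must reach 88.
Exactly 10 works: 10 values at 112 and 2 at 87 total 1294; lower one of the high values by 2 (still ≥ 88) to hit 1292.

10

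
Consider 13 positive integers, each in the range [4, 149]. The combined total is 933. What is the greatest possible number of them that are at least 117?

7

With k values at 117 or above and the rest at least 4, the sum is at least 52 + 113k.
Since the sum is 933, we need 113k ≤ 881, i.e. k ≤ 7.
k = 7 is achieved by 7 values at 117 and 6 at 4, total 843; add 90 to one value (staying below 117) to reach 933.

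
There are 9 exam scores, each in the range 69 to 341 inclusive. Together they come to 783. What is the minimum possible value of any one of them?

Minimizing one value means maximizing the remaining 8.
The other 8 can take up 8 × 341 = 2728 ≥ 783 − 69, so one score can sit at its floor of 69.
Achievable: one at 69 and the other 8 totalling 714, which fits since 8 × 69 ≤ 714 ≤ 8 × 341.

69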